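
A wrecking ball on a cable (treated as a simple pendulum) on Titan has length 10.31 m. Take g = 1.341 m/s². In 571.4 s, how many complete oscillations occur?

32

T = 2π√(L/g) = 2π√(10.31/1.341) = 17.422 s.
Number of complete oscillations = ⌊571.4/17.422⌋ = ⌊32.798⌋ = 32.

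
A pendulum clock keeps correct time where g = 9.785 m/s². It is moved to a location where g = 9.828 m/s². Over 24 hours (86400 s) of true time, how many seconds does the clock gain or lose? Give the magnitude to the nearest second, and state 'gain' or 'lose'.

The clock's period scales as T ∝ 1/√g, so T'/T = √(9.785/9.828) = 0.997810.
In 86400 s of true time the clock registers 86400/0.997810 = 86589.6 s, so it gains 190 s.

gain 190 s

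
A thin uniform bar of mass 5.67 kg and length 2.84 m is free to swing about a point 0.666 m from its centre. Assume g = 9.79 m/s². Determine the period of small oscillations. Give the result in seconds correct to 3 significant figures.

2.60 s

For a physical pendulum T = 2π√(I/(mgd)), with d = 0.6660 m from pivot to centre of mass.
I_cm = mL²/12 = 5.67 × 2.84²/12 = 3.811 kg·m²; I = I_cm + md² = 3.811 + 5.67 × 0.6660² = 6.326 kg·m².
T = 2π√(6.326/(5.67 × 9.79 × 0.6660)) = 2.60 s.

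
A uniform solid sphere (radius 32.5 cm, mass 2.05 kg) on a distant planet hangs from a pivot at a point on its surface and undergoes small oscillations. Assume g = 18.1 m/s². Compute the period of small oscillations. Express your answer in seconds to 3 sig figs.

0.996 s

I_cm = (2/5)mr² = 0.08661 kg·m². The pivot is at distance d = 0.325 m from the centre of mass.
By the parallel-axis theorem, I = I_cm + md² = 0.08661 + 0.2165 = 0.3031 kg·m².
T = 2π√(I/(mgd)) = 2π√(0.3031/(2.05 × 18.1 × 0.325)) = 0.996 s.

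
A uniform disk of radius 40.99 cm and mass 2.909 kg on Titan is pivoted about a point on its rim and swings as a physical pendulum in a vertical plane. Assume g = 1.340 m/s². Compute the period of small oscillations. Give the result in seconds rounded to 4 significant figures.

I_cm = ½mr² = 0.24438 kg·m². The pivot is at distance d = 0.4099 m from the centre of mass.
By the parallel-axis theorem, I = I_cm + md² = 0.24438 + 0.48876 = 0.73315 kg·m².
T = 2π√(I/(mgd)) = 2π√(0.73315/(2.909 × 1.340 × 0.4099)) = 4.256 s.

4.256 s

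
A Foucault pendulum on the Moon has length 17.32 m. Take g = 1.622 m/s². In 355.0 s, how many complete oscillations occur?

T = 2π√(L/g) = 2π√(17.32/1.622) = 20.532 s.
Number of complete oscillations = ⌊355.0/20.532⌋ = ⌊17.290⌋ = 17.

17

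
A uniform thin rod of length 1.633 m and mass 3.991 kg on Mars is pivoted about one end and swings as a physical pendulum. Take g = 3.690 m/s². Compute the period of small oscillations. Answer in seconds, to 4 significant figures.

For a physical pendulum T = 2π√(I/(mgd)), with d = 0.81650 m from pivot to centre of mass.
I_cm = mL²/12 = 3.991 × 1.633²/12 = 0.88690 kg·m²; I = I_cm + md² = 0.88690 + 3.991 × 0.81650² = 3.5476 kg·m².
T = 2π√(3.5476/(3.991 × 3.690 × 0.81650)) = 3.413 s.

3.413 s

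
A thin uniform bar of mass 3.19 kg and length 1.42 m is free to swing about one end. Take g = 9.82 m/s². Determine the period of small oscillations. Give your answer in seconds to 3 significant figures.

1.95 s

For a physical pendulum T = 2π√(I/(mgd)), with d = 0.7100 m from pivot to centre of mass.
I_cm = mL²/12 = 3.19 × 1.42²/12 = 0.5360 kg·m²; I = I_cm + md² = 0.5360 + 3.19 × 0.7100² = 2.144 kg·m².
T = 2π√(2.144/(3.19 × 9.82 × 0.7100)) = 1.95 s.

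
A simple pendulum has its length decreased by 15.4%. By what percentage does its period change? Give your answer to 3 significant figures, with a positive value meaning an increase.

T ∝ √L, so T'/T = √(0.8460) = 0.9198.
Percentage change in T = (0.9198 − 1) × 100% = -8.02%.

-8.02%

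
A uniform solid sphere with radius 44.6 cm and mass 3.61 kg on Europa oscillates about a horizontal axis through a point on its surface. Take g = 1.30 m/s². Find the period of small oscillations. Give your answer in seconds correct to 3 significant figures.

4.35 s

I_cm = (2/5)mr² = 0.2872 kg·m². The pivot is at distance d = 0.446 m from the centre of mass.
By the parallel-axis theorem, I = I_cm + md² = 0.2872 + 0.7181 = 1.005 kg·m².
T = 2π√(I/(mgd)) = 2π√(1.005/(3.61 × 1.30 × 0.446)) = 4.35 s.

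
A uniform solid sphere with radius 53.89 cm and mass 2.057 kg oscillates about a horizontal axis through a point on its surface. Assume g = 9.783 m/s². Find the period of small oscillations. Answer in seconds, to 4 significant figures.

1.745 s

I_cm = (2/5)mr² = 0.23895 kg·m². The pivot is at distance d = 0.5389 m from the centre of mass.
By the parallel-axis theorem, I = I_cm + md² = 0.23895 + 0.59738 = 0.83633 kg·m².
T = 2π√(I/(mgd)) = 2π√(0.83633/(2.057 × 9.783 × 0.5389)) = 1.745 s.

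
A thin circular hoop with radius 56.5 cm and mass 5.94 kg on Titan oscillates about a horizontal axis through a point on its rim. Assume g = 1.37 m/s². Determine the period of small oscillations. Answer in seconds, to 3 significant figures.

5.71 s

I_cm = mr² = 1.896 kg·m². The pivot is at distance d = 0.565 m from the centre of mass.
By the parallel-axis theorem, I = I_cm + md² = 1.896 + 1.896 = 3.792 kg·m².
T = 2π√(I/(mgd)) = 2π√(3.792/(5.94 × 1.37 × 0.565)) = 5.71 s.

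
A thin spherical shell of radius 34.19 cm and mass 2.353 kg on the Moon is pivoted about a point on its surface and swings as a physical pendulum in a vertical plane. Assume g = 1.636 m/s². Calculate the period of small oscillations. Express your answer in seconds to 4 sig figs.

I_cm = (2/3)mr² = 0.18337 kg·m². The pivot is at distance d = 0.3419 m from the centre of mass.
By the parallel-axis theorem, I = I_cm + md² = 0.18337 + 0.27506 = 0.45843 kg·m².
T = 2π√(I/(mgd)) = 2π√(0.45843/(2.353 × 1.636 × 0.3419)) = 3.708 s.

3.708 s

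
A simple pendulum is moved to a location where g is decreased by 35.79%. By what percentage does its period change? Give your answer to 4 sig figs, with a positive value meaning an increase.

T ∝ 1/√g, so T'/T = 1/√(0.64210) = 1.2480.
Percentage change in T = (1.2480 − 1) × 100% = 24.80%.

24.80%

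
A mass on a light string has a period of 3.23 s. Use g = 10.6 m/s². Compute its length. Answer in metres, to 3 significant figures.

From T = 2π√(L/g), L = gT²/(4π²) = 10.6 × 3.230²/(4π²) = 2.80 m.

2.80 m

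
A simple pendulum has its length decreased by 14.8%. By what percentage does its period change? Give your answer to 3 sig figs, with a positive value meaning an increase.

T ∝ √L, so T'/T = √(0.8520) = 0.9230.
Percentage change in T = (0.9230 − 1) × 100% = -7.70%.

-7.70%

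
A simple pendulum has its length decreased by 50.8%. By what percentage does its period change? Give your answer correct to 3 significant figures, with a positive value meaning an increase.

-29.9%

T ∝ √L, so T'/T = √(0.4920) = 0.7014.
Percentage change in T = (0.7014 − 1) × 100% = -29.9%.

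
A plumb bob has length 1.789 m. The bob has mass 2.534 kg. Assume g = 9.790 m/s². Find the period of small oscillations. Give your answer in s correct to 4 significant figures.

2.686 s

T = 2π√(L/g) = 2π√(1.789/9.790) = 2π × 0.42748 = 2.686 s.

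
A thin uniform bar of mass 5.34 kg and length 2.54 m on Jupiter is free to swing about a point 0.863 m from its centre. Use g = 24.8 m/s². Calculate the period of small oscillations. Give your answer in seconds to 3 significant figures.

1.54 s

For a physical pendulum T = 2π√(I/(mgd)), with d = 0.8630 m from pivot to centre of mass.
I_cm = mL²/12 = 5.34 × 2.54²/12 = 2.871 kg·m²; I = I_cm + md² = 2.871 + 5.34 × 0.8630² = 6.848 kg·m².
T = 2π√(6.848/(5.34 × 24.8 × 0.8630)) = 1.54 s.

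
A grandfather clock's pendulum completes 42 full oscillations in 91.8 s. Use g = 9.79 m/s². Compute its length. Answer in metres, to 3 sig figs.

T = 91.8/42 = 2.186 s.
From T = 2π√(L/g), L = gT²/(4π²) = 9.79 × 2.186²/(4π²) = 1.18 m.

1.18 m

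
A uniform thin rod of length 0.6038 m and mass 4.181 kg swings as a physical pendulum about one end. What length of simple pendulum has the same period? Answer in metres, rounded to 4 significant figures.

The equivalent simple-pendulum length is L_eq = I/(md), where I is about the pivot and d = 0.30190 m.
I_cm = (1/12)mL² = 0.12702 kg·m², so I = I_cm + md² = 0.12702 + 0.38107 = 0.50810 kg·m².
L_eq = 0.50810/(4.181 × 0.30190) = 0.4025 m.

0.4025 m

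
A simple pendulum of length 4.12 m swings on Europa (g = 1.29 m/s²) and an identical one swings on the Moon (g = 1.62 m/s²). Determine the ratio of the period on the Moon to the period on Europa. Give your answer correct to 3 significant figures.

0.892

T ∝ 1/√g, so T₂/T₁ = √(g₁/g₂) = √(1.29/1.62) = 0.892.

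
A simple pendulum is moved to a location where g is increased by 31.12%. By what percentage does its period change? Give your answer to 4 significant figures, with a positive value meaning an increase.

-12.67%

T ∝ 1/√g, so T'/T = 1/√(1.3112) = 0.87330.
Percentage change in T = (0.87330 − 1) × 100% = -12.67%.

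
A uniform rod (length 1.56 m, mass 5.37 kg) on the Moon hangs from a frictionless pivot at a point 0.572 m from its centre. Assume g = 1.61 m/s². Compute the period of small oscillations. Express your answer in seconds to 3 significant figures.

4.77 s

For a physical pendulum T = 2π√(I/(mgd)), with d = 0.5720 m from pivot to centre of mass.
I_cm = mL²/12 = 5.37 × 1.56²/12 = 1.089 kg·m²; I = I_cm + md² = 1.089 + 5.37 × 0.5720² = 2.846 kg·m².
T = 2π√(2.846/(5.37 × 1.61 × 0.5720)) = 4.77 s.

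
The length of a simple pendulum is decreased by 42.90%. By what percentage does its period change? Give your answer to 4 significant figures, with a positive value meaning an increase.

T ∝ √L, so T'/T = √(0.57100) = 0.75565.
Percentage change in T = (0.75565 − 1) × 100% = -24.44%.

-24.44%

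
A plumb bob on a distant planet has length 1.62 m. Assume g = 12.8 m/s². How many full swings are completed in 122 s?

T = 2π√(L/g) = 2π√(1.62/12.8) = 2.235 s.
Number of complete oscillations = ⌊122/2.235⌋ = ⌊54.58⌋ = 54.

54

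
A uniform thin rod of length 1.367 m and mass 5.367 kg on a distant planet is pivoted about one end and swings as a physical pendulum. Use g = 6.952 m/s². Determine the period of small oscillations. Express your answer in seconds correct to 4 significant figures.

2.275 s

For a physical pendulum T = 2π√(I/(mgd)), with d = 0.68350 m from pivot to centre of mass.
I_cm = mL²/12 = 5.367 × 1.367²/12 = 0.83577 kg·m²; I = I_cm + md² = 0.83577 + 5.367 × 0.68350² = 3.3431 kg·m².
T = 2π√(3.3431/(5.367 × 6.952 × 0.68350)) = 2.275 s.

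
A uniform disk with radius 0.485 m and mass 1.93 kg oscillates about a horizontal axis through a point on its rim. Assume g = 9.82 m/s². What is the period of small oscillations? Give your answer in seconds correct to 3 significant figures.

I_cm = ½mr² = 0.2270 kg·m². The pivot is at distance d = 0.485 m from the centre of mass.
By the parallel-axis theorem, I = I_cm + md² = 0.2270 + 0.4540 = 0.6810 kg·m².
T = 2π√(I/(mgd)) = 2π√(0.6810/(1.93 × 9.82 × 0.485)) = 1.71 s.

1.71 s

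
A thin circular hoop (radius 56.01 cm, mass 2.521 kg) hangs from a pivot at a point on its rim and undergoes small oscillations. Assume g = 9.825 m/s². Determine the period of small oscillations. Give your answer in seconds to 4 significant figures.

2.122 s

I_cm = mr² = 0.79087 kg·m². The pivot is at distance d = 0.5601 m from the centre of mass.
By the parallel-axis theorem, I = I_cm + md² = 0.79087 + 0.79087 = 1.5817 kg·m².
T = 2π√(I/(mgd)) = 2π√(1.5817/(2.521 × 9.825 × 0.5601)) = 2.122 s.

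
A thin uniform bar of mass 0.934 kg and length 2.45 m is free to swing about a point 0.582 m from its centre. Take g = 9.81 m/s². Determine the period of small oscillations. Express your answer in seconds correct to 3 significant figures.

2.41 s

For a physical pendulum T = 2π√(I/(mgd)), with d = 0.5820 m from pivot to centre of mass.
I_cm = mL²/12 = 0.934 × 2.45²/12 = 0.4672 kg·m²; I = I_cm + md² = 0.4672 + 0.934 × 0.5820² = 0.7836 kg·m².
T = 2π√(0.7836/(0.934 × 9.81 × 0.5820)) = 2.41 s.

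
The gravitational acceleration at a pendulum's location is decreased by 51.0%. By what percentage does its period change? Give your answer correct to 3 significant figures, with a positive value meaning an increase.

42.9%

T ∝ 1/√g, so T'/T = 1/√(0.4900) = 1.429.
Percentage change in T = (1.429 − 1) × 100% = 42.9%.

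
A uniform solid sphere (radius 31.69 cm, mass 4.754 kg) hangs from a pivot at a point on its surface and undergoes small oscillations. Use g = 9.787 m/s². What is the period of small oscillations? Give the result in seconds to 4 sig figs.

I_cm = (2/5)mr² = 0.19097 kg·m². The pivot is at distance d = 0.3169 m from the centre of mass.
By the parallel-axis theorem, I = I_cm + md² = 0.19097 + 0.47742 = 0.66839 kg·m².
T = 2π√(I/(mgd)) = 2π√(0.66839/(4.754 × 9.787 × 0.3169)) = 1.338 s.

1.338 s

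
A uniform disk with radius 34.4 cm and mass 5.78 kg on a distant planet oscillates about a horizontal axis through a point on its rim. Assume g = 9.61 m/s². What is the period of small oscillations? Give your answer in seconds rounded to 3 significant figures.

1.46 s

I_cm = ½mr² = 0.3420 kg·m². The pivot is at distance d = 0.344 m from the centre of mass.
By the parallel-axis theorem, I = I_cm + md² = 0.3420 + 0.6840 = 1.026 kg·m².
T = 2π√(I/(mgd)) = 2π√(1.026/(5.78 × 9.61 × 0.344)) = 1.46 s.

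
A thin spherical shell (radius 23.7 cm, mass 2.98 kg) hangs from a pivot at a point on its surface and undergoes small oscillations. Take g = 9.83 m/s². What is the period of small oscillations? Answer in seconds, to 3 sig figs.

1.26 s

I_cm = (2/3)mr² = 0.1116 kg·m². The pivot is at distance d = 0.237 m from the centre of mass.
By the parallel-axis theorem, I = I_cm + md² = 0.1116 + 0.1674 = 0.2790 kg·m².
T = 2π√(I/(mgd)) = 2π√(0.2790/(2.98 × 9.83 × 0.237)) = 1.26 s.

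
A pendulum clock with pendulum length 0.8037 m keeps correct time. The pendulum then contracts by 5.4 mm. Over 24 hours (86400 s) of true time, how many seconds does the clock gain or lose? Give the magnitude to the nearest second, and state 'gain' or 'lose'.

gain 292 s

T ∝ √L, so T'/T = √(0.79830/0.8037) = 0.996635.
In 86400 s of true time the clock registers 86400/0.996635 = 86691.7 s, so it gains 292 s.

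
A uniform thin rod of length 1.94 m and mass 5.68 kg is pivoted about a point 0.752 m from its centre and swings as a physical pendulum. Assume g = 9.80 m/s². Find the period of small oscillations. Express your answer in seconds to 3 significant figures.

2.17 s

For a physical pendulum T = 2π√(I/(mgd)), with d = 0.7520 m from pivot to centre of mass.
I_cm = mL²/12 = 5.68 × 1.94²/12 = 1.781 kg·m²; I = I_cm + md² = 1.781 + 5.68 × 0.7520² = 4.994 kg·m².
T = 2π√(4.994/(5.68 × 9.80 × 0.7520)) = 2.17 s.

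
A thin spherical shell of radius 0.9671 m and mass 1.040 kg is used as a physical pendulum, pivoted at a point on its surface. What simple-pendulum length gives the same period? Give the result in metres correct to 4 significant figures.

The equivalent simple-pendulum length is L_eq = I/(md), where I is about the pivot and d = 0.96710 m.
I_cm = (2/3)mR² = 0.64846 kg·m², so I = I_cm + md² = 0.64846 + 0.97269 = 1.6212 kg·m².
L_eq = 1.6212/(1.040 × 0.96710) = 1.612 m.

1.612 m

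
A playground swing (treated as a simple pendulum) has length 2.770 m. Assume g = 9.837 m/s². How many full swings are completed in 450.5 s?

135

T = 2π√(L/g) = 2π√(2.770/9.837) = 3.3342 s.
Number of complete oscillations = ⌊450.5/3.3342⌋ = ⌊135.12⌋ = 135.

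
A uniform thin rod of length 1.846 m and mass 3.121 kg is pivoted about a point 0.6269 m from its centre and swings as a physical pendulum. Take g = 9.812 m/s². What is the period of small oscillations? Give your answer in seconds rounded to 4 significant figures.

For a physical pendulum T = 2π√(I/(mgd)), with d = 0.62690 m from pivot to centre of mass.
I_cm = mL²/12 = 3.121 × 1.846²/12 = 0.88629 kg·m²; I = I_cm + md² = 0.88629 + 3.121 × 0.62690² = 2.1129 kg·m².
T = 2π√(2.1129/(3.121 × 9.812 × 0.62690)) = 2.084 s.

2.084 s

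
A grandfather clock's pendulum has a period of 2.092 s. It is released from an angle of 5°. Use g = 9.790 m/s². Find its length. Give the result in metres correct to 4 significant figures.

1.085 m

From T = 2π√(L/g), L = gT²/(4π²) = 9.790 × 2.0920²/(4π²) = 1.085 m.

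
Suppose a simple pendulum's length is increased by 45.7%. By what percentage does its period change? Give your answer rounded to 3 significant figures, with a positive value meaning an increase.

T ∝ √L, so T'/T = √(1.457) = 1.207.
Percentage change in T = (1.207 − 1) × 100% = 20.7%.

20.7%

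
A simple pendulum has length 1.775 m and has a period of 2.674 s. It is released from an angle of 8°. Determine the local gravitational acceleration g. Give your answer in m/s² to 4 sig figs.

From T = 2π√(L/g), g = 4π²L/T² = 4π² × 1.775/2.6740² = 9.800 m/s².

9.800 m/s²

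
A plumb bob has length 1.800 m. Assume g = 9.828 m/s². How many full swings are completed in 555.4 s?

206

T = 2π√(L/g) = 2π√(1.800/9.828) = 2.6890 s.
Number of complete oscillations = ⌊555.4/2.6890⌋ = ⌊206.55⌋ = 206.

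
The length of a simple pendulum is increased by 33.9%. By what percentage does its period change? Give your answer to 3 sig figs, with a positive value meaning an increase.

15.7%

T ∝ √L, so T'/T = √(1.339) = 1.157.
Percentage change in T = (1.157 − 1) × 100% = 15.7%.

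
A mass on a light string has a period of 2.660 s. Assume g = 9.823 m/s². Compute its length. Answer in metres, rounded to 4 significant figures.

From T = 2π√(L/g), L = gT²/(4π²) = 9.823 × 2.6600²/(4π²) = 1.761 m.

1.761 m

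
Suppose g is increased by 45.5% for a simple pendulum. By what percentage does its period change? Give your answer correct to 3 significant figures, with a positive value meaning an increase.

-17.1%

T ∝ 1/√g, so T'/T = 1/√(1.455) = 0.8290.
Percentage change in T = (0.8290 − 1) × 100% = -17.1%.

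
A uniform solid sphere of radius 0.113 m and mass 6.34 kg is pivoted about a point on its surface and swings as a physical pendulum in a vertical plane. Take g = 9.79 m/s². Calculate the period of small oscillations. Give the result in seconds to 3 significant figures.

0.799 s

I_cm = (2/5)mr² = 0.03238 kg·m². The pivot is at distance d = 0.113 m from the centre of mass.
By the parallel-axis theorem, I = I_cm + md² = 0.03238 + 0.08096 = 0.1133 kg·m².
T = 2π√(I/(mgd)) = 2π√(0.1133/(6.34 × 9.79 × 0.113)) = 0.799 s.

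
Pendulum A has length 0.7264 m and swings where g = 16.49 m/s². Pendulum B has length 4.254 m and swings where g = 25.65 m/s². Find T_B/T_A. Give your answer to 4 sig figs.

1.940

T = 2π√(L/g), so T_B/T_A = √((L_B/g_B)/(L_A/g_A)) = √((4.254/25.65)/(0.7264/16.49)) = 1.940.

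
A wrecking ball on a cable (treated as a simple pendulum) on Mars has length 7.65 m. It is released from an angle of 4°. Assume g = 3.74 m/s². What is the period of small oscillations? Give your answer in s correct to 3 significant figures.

8.99 s

T = 2π√(L/g) = 2π√(7.65/3.74) = 2π × 1.430 = 8.99 s.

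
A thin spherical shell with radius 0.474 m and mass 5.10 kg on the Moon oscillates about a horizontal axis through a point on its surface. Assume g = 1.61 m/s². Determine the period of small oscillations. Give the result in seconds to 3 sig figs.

4.40 s

I_cm = (2/3)mr² = 0.7639 kg·m². The pivot is at distance d = 0.474 m from the centre of mass.
By the parallel-axis theorem, I = I_cm + md² = 0.7639 + 1.146 = 1.910 kg·m².
T = 2π√(I/(mgd)) = 2π√(1.910/(5.10 × 1.61 × 0.474)) = 4.40 s.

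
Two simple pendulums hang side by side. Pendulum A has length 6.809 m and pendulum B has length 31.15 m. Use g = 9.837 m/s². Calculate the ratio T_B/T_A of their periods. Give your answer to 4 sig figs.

T ∝ √L, so T_B/T_A = √(L_B/L_A) = √(31.15/6.809) = 2.139.

2.139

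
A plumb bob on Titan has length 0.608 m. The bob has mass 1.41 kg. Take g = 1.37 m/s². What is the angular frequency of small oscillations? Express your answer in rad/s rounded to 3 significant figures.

1.50 rad/s

ω = √(g/L) = √(1.37/0.608) = 1.50 rad/s.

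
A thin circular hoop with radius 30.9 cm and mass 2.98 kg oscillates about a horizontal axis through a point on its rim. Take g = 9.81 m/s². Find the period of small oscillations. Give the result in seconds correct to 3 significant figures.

I_cm = mr² = 0.2845 kg·m². The pivot is at distance d = 0.309 m from the centre of mass.
By the parallel-axis theorem, I = I_cm + md² = 0.2845 + 0.2845 = 0.5691 kg·m².
T = 2π√(I/(mgd)) = 2π√(0.5691/(2.98 × 9.81 × 0.309)) = 1.58 s.

1.58 s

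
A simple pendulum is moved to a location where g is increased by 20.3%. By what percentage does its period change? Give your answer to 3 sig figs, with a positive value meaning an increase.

T ∝ 1/√g, so T'/T = 1/√(1.203) = 0.9117.
Percentage change in T = (0.9117 − 1) × 100% = -8.83%.

-8.83%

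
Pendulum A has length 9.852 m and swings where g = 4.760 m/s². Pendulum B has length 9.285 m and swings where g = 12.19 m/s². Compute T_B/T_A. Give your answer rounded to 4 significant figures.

T = 2π√(L/g), so T_B/T_A = √((L_B/g_B)/(L_A/g_A)) = √((9.285/12.19)/(9.852/4.760)) = 0.6066.

0.6066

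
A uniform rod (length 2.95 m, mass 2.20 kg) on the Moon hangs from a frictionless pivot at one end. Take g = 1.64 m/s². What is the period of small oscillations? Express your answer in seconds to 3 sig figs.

For a physical pendulum T = 2π√(I/(mgd)), with d = 1.475 m from pivot to centre of mass.
I_cm = mL²/12 = 2.20 × 2.95²/12 = 1.595 kg·m²; I = I_cm + md² = 1.595 + 2.20 × 1.475² = 6.382 kg·m².
T = 2π√(6.382/(2.20 × 1.64 × 1.475)) = 6.88 s.

6.88 s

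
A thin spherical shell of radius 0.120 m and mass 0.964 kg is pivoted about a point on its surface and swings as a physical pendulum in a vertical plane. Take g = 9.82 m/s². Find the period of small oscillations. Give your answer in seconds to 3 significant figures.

0.897 s

I_cm = (2/3)mr² = 0.009254 kg·m². The pivot is at distance d = 0.120 m from the centre of mass.
By the parallel-axis theorem, I = I_cm + md² = 0.009254 + 0.01388 = 0.02314 kg·m².
T = 2π√(I/(mgd)) = 2π√(0.02314/(0.964 × 9.82 × 0.120)) = 0.897 s.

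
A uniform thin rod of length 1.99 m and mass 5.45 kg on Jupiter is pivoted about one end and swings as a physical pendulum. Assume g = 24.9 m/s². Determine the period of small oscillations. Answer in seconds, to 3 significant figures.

1.45 s

For a physical pendulum T = 2π√(I/(mgd)), with d = 0.9950 m from pivot to centre of mass.
I_cm = mL²/12 = 5.45 × 1.99²/12 = 1.799 kg·m²; I = I_cm + md² = 1.799 + 5.45 × 0.9950² = 7.194 kg·m².
T = 2π√(7.194/(5.45 × 24.9 × 0.9950)) = 1.45 s.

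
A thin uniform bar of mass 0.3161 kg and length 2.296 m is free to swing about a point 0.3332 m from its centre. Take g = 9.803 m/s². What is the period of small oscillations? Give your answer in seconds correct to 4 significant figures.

2.579 s

For a physical pendulum T = 2π√(I/(mgd)), with d = 0.33320 m from pivot to centre of mass.
I_cm = mL²/12 = 0.3161 × 2.296²/12 = 0.13886 kg·m²; I = I_cm + md² = 0.13886 + 0.3161 × 0.33320² = 0.17396 kg·m².
T = 2π√(0.17396/(0.3161 × 9.803 × 0.33320)) = 2.579 s.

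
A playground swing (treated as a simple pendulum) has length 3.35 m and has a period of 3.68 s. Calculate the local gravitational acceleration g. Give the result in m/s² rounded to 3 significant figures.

9.77 m/s²

From T = 2π√(L/g), g = 4π²L/T² = 4π² × 3.35/3.680² = 9.77 m/s².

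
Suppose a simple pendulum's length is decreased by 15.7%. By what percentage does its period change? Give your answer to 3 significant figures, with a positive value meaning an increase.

-8.18%

T ∝ √L, so T'/T = √(0.8430) = 0.9182.
Percentage change in T = (0.9182 − 1) × 100% = -8.18%.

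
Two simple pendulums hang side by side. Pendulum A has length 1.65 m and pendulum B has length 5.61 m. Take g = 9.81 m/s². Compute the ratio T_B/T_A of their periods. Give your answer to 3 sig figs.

T ∝ √L, so T_B/T_A = √(L_B/L_A) = √(5.61/1.65) = 1.84.

1.84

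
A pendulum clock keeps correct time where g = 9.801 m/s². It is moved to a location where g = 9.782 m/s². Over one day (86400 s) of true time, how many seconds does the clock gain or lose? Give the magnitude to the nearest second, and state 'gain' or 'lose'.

lose 84 s

The clock's period scales as T ∝ 1/√g, so T'/T = √(9.801/9.782) = 1.00097.
In 86400 s of true time the clock registers 86400/1.00097 = 86316.2 s, so it loses 84 s.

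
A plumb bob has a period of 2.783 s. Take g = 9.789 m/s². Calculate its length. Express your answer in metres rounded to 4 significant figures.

1.920 m

From T = 2π√(L/g), L = gT²/(4π²) = 9.789 × 2.7830²/(4π²) = 1.920 m.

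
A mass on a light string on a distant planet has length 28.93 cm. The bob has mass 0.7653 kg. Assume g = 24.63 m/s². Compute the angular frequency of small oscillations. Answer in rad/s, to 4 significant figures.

9.227 rad/s

ω = √(g/L) = √(24.63/0.2893) = 9.227 rad/s.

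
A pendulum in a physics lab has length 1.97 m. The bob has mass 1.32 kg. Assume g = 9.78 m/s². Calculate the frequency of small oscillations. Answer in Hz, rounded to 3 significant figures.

T = 2π√(L/g) = 2π√(1.97/9.78) = 2.820 s, so f = 1/T = 0.355 Hz.

0.355 Hz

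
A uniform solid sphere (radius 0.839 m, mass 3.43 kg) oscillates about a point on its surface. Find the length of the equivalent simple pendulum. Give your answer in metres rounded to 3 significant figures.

1.17 m

The equivalent simple-pendulum length is L_eq = I/(md), where I is about the pivot and d = 0.8390 m.
I_cm = (2/5)mR² = 0.9658 kg·m², so I = I_cm + md² = 0.9658 + 2.414 = 3.380 kg·m².
L_eq = 3.380/(3.43 × 0.8390) = 1.17 m.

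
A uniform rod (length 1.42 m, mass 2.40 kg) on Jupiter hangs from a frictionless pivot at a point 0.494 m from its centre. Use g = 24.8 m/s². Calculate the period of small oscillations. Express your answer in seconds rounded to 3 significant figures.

1.15 s

For a physical pendulum T = 2π√(I/(mgd)), with d = 0.4940 m from pivot to centre of mass.
I_cm = mL²/12 = 2.40 × 1.42²/12 = 0.4033 kg·m²; I = I_cm + md² = 0.4033 + 2.40 × 0.4940² = 0.9890 kg·m².
T = 2π√(0.9890/(2.40 × 24.8 × 0.4940)) = 1.15 s.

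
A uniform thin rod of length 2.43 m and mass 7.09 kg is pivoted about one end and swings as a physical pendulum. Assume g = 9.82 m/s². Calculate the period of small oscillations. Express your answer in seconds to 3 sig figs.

For a physical pendulum T = 2π√(I/(mgd)), with d = 1.215 m from pivot to centre of mass.
I_cm = mL²/12 = 7.09 × 2.43²/12 = 3.489 kg·m²; I = I_cm + md² = 3.489 + 7.09 × 1.215² = 13.96 kg·m².
T = 2π√(13.96/(7.09 × 9.82 × 1.215)) = 2.55 s.

2.55 s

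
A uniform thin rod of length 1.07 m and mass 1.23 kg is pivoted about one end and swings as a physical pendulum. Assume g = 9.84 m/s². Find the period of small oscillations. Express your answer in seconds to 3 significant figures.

For a physical pendulum T = 2π√(I/(mgd)), with d = 0.5350 m from pivot to centre of mass.
I_cm = mL²/12 = 1.23 × 1.07²/12 = 0.1174 kg·m²; I = I_cm + md² = 0.1174 + 1.23 × 0.5350² = 0.4694 kg·m².
T = 2π√(0.4694/(1.23 × 9.84 × 0.5350)) = 1.69 s.

1.69 s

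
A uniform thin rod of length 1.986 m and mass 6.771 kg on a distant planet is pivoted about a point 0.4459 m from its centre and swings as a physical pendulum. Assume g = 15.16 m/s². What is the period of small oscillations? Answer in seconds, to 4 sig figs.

For a physical pendulum T = 2π√(I/(mgd)), with d = 0.44590 m from pivot to centre of mass.
I_cm = mL²/12 = 6.771 × 1.986²/12 = 2.2255 kg·m²; I = I_cm + md² = 2.2255 + 6.771 × 0.44590² = 3.5718 kg·m².
T = 2π√(3.5718/(6.771 × 15.16 × 0.44590)) = 1.755 s.

1.755 s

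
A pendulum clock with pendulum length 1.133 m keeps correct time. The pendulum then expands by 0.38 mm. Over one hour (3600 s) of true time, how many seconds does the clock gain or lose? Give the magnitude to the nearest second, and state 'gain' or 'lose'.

lose 1 s

T ∝ √L, so T'/T = √(1.13338/1.133) = 1.00017.
In 3600 s of true time the clock registers 3600/1.00017 = 3599.4 s, so it loses 1 s.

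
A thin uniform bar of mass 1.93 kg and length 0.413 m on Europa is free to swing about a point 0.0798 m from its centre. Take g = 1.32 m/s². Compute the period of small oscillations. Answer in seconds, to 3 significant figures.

2.78 s

For a physical pendulum T = 2π√(I/(mgd)), with d = 0.07980 m from pivot to centre of mass.
I_cm = mL²/12 = 1.93 × 0.413²/12 = 0.02743 kg·m²; I = I_cm + md² = 0.02743 + 1.93 × 0.07980² = 0.03972 kg·m².
T = 2π√(0.03972/(1.93 × 1.32 × 0.07980)) = 2.78 s.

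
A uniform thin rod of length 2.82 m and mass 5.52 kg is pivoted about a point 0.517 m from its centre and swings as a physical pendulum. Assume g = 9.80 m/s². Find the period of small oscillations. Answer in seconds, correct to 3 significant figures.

2.69 s

For a physical pendulum T = 2π√(I/(mgd)), with d = 0.5170 m from pivot to centre of mass.
I_cm = mL²/12 = 5.52 × 2.82²/12 = 3.658 kg·m²; I = I_cm + md² = 3.658 + 5.52 × 0.5170² = 5.134 kg·m².
T = 2π√(5.134/(5.52 × 9.80 × 0.5170)) = 2.69 s.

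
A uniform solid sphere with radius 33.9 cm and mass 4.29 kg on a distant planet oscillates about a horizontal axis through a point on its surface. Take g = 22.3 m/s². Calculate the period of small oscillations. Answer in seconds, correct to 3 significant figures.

I_cm = (2/5)mr² = 0.1972 kg·m². The pivot is at distance d = 0.339 m from the centre of mass.
By the parallel-axis theorem, I = I_cm + md² = 0.1972 + 0.4930 = 0.6902 kg·m².
T = 2π√(I/(mgd)) = 2π√(0.6902/(4.29 × 22.3 × 0.339)) = 0.917 s.

0.917 s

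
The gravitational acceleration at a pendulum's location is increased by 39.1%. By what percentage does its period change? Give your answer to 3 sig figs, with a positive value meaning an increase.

-15.2%

T ∝ 1/√g, so T'/T = 1/√(1.391) = 0.8479.
Percentage change in T = (0.8479 − 1) × 100% = -15.2%.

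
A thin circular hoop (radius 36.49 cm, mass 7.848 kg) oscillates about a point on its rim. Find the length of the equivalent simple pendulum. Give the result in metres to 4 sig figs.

0.7298 m

The equivalent simple-pendulum length is L_eq = I/(md), where I is about the pivot and d = 0.36490 m.
I_cm = mR² = 1.0450 kg·m², so I = I_cm + md² = 1.0450 + 1.0450 = 2.0900 kg·m².
L_eq = 2.0900/(7.848 × 0.36490) = 0.7298 m.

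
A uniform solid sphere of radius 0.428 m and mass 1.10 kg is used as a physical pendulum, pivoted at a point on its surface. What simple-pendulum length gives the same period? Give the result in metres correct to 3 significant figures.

The equivalent simple-pendulum length is L_eq = I/(md), where I is about the pivot and d = 0.4280 m.
I_cm = (2/5)mR² = 0.08060 kg·m², so I = I_cm + md² = 0.08060 + 0.2015 = 0.2821 kg·m².
L_eq = 0.2821/(1.10 × 0.4280) = 0.599 m.

0.599 m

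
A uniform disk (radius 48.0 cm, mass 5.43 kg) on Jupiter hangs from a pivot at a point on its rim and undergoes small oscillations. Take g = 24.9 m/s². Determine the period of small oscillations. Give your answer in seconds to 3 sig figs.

1.07 s

I_cm = ½mr² = 0.6255 kg·m². The pivot is at distance d = 0.480 m from the centre of mass.
By the parallel-axis theorem, I = I_cm + md² = 0.6255 + 1.251 = 1.877 kg·m².
T = 2π√(I/(mgd)) = 2π√(1.877/(5.43 × 24.9 × 0.480)) = 1.07 s.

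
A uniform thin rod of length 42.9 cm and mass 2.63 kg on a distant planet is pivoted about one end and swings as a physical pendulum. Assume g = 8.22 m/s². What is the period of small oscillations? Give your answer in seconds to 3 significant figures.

1.17 s

For a physical pendulum T = 2π√(I/(mgd)), with d = 0.2145 m from pivot to centre of mass.
I_cm = mL²/12 = 2.63 × 0.429²/12 = 0.04034 kg·m²; I = I_cm + md² = 0.04034 + 2.63 × 0.2145² = 0.1613 kg·m².
T = 2π√(0.1613/(2.63 × 8.22 × 0.2145)) = 1.17 s.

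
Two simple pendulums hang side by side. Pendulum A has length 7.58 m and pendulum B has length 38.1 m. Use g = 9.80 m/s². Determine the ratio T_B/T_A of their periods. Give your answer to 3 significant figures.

T ∝ √L, so T_B/T_A = √(L_B/L_A) = √(38.1/7.58) = 2.24.

2.24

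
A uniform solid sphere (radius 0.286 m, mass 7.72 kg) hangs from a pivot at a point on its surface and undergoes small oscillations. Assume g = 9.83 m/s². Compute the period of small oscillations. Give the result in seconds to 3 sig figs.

I_cm = (2/5)mr² = 0.2526 kg·m². The pivot is at distance d = 0.286 m from the centre of mass.
By the parallel-axis theorem, I = I_cm + md² = 0.2526 + 0.6315 = 0.8841 kg·m².
T = 2π√(I/(mgd)) = 2π√(0.8841/(7.72 × 9.83 × 0.286)) = 1.27 s.

1.27 s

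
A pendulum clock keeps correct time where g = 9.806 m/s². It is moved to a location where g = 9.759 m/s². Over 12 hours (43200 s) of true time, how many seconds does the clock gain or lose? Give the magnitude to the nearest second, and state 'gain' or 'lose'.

The clock's period scales as T ∝ 1/√g, so T'/T = √(9.806/9.759) = 1.00241.
In 43200 s of true time the clock registers 43200/1.00241 = 43096.3 s, so it loses 104 s.

lose 104 s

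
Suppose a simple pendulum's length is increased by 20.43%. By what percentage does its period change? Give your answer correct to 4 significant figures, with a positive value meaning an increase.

9.741%

T ∝ √L, so T'/T = √(1.2043) = 1.0974.
Percentage change in T = (1.0974 − 1) × 100% = 9.741%.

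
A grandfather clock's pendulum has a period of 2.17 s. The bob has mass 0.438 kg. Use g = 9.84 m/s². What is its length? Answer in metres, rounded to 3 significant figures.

1.17 m

From T = 2π√(L/g), L = gT²/(4π²) = 9.84 × 2.170²/(4π²) = 1.17 m.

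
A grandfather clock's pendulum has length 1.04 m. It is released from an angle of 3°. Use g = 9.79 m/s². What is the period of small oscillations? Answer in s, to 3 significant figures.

2.05 s

T = 2π√(L/g) = 2π√(1.04/9.79) = 2π × 0.3259 = 2.05 s.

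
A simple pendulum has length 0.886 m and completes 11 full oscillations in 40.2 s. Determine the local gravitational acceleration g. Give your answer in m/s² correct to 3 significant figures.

2.62 m/s²

T = 40.2/11 = 3.655 s.
From T = 2π√(L/g), g = 4π²L/T² = 4π² × 0.886/3.655² = 2.62 m/s².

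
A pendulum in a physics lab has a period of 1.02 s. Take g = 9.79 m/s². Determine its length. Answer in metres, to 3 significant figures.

0.258 m

From T = 2π√(L/g), L = gT²/(4π²) = 9.79 × 1.020²/(4π²) = 0.258 m.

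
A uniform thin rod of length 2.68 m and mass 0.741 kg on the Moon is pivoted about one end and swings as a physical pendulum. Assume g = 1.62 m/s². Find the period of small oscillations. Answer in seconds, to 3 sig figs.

For a physical pendulum T = 2π√(I/(mgd)), with d = 1.340 m from pivot to centre of mass.
I_cm = mL²/12 = 0.741 × 2.68²/12 = 0.4435 kg·m²; I = I_cm + md² = 0.4435 + 0.741 × 1.340² = 1.774 kg·m².
T = 2π√(1.774/(0.741 × 1.62 × 1.340)) = 6.60 s.

6.60 s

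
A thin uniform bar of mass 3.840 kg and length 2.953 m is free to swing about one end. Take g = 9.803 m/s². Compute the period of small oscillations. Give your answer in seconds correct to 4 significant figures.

For a physical pendulum T = 2π√(I/(mgd)), with d = 1.4765 m from pivot to centre of mass.
I_cm = mL²/12 = 3.840 × 2.953²/12 = 2.7905 kg·m²; I = I_cm + md² = 2.7905 + 3.840 × 1.4765² = 11.162 kg·m².
T = 2π√(11.162/(3.840 × 9.803 × 1.4765)) = 2.816 s.

2.816 s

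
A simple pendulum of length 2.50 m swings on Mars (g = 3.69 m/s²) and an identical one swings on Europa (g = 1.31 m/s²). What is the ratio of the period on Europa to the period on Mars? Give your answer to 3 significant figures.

T ∝ 1/√g, so T₂/T₁ = √(g₁/g₂) = √(3.69/1.31) = 1.68.

1.68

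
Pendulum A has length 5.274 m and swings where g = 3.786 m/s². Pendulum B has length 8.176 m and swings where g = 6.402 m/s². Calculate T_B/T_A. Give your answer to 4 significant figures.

T = 2π√(L/g), so T_B/T_A = √((L_B/g_B)/(L_A/g_A)) = √((8.176/6.402)/(5.274/3.786)) = 0.9575.

0.9575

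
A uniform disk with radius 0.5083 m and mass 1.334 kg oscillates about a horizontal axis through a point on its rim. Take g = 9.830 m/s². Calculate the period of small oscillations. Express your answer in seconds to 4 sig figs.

I_cm = ½mr² = 0.17233 kg·m². The pivot is at distance d = 0.5083 m from the centre of mass.
By the parallel-axis theorem, I = I_cm + md² = 0.17233 + 0.34466 = 0.51700 kg·m².
T = 2π√(I/(mgd)) = 2π√(0.51700/(1.334 × 9.830 × 0.5083)) = 1.750 s.

1.750 s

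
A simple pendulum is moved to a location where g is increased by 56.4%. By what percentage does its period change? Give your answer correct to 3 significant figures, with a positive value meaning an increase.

T ∝ 1/√g, so T'/T = 1/√(1.564) = 0.7996.
Percentage change in T = (0.7996 − 1) × 100% = -20.0%.

-20.0%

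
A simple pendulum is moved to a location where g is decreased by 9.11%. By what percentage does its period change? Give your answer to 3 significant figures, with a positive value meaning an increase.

T ∝ 1/√g, so T'/T = 1/√(0.9089) = 1.049.
Percentage change in T = (1.049 − 1) × 100% = 4.89%.

4.89%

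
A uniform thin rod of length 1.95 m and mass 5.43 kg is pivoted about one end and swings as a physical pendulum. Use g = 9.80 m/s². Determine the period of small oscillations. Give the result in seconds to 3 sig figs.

For a physical pendulum T = 2π√(I/(mgd)), with d = 0.9750 m from pivot to centre of mass.
I_cm = mL²/12 = 5.43 × 1.95²/12 = 1.721 kg·m²; I = I_cm + md² = 1.721 + 5.43 × 0.9750² = 6.883 kg·m².
T = 2π√(6.883/(5.43 × 9.80 × 0.9750)) = 2.29 s.

2.29 s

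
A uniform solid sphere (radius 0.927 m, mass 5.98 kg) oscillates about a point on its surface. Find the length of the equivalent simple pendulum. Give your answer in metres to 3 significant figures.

The equivalent simple-pendulum length is L_eq = I/(md), where I is about the pivot and d = 0.9270 m.
I_cm = (2/5)mR² = 2.056 kg·m², so I = I_cm + md² = 2.056 + 5.139 = 7.194 kg·m².
L_eq = 7.194/(5.98 × 0.9270) = 1.30 m.

1.30 m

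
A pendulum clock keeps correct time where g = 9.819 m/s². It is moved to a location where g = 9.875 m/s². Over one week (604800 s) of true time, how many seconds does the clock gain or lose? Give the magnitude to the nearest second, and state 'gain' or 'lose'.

gain 1722 s

The clock's period scales as T ∝ 1/√g, so T'/T = √(9.819/9.875) = 0.997161.
In 604800 s of true time the clock registers 604800/0.997161 = 606522.2 s, so it gains 1722 s.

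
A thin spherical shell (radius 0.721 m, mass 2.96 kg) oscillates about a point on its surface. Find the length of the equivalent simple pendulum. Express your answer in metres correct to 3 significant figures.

The equivalent simple-pendulum length is L_eq = I/(md), where I is about the pivot and d = 0.7210 m.
I_cm = (2/3)mR² = 1.026 kg·m², so I = I_cm + md² = 1.026 + 1.539 = 2.565 kg·m².
L_eq = 2.565/(2.96 × 0.7210) = 1.20 m.

1.20 m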